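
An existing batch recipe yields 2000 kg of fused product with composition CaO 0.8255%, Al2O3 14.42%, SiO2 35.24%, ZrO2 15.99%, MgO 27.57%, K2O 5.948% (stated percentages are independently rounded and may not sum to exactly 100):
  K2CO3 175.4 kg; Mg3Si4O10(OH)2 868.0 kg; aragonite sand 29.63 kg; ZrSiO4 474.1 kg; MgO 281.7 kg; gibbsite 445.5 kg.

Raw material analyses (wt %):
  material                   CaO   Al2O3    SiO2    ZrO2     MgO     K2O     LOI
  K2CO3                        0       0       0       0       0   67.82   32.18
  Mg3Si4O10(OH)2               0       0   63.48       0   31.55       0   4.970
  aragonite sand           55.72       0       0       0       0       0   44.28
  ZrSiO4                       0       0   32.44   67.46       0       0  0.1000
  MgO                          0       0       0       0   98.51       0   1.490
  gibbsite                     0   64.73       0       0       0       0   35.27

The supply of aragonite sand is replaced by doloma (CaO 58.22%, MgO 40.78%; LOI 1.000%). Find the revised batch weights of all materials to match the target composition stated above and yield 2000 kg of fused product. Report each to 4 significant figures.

Revised batch per 2000 kg fused product:
  K2CO3: 175.4 kg
  Mg3Si4O10(OH)2: 868.0 kg
  doloma: 28.36 kg
  ZrSiO4: 474.1 kg
  MgO: 270.0 kg
  gibbsite: 445.5 kg
Total batch = 2261 kg; LOI loss = 261.5 kg

Every computation holds full precision through the solve — in-progress results are shown rounded to four significant digits at each printed step — every reported number sees exactly one rounding; all derived quantities (glass mass, ignition loss, totals, the six compositions, yield) are carried from the batch weights per 2000 kg of glass in exact precision, as set out in the problem or answer text.
Target oxide masses per 2000 kg fused product:
  CaO: 0.8255% × 2000 = 16.51 kg
  Al2O3: 14.42% × 2000 = 288.4 kg
  SiO2: 35.24% × 2000 = 704.8 kg
  ZrO2: 15.99% × 2000 = 319.8 kg
  MgO: 27.57% × 2000 = 551.4 kg
  K2O: 5.948% × 2000 = 119.0 kg
Oxide-by-oxide audit on the weights just shown, per the basis as stated (delivered sums recover each target given rounding of the digits):
  CaO: 28.36·0.5822 = 16.51 kg (target 16.51 kg)
  Al2O3: 445.5·0.6473 = 288.4 kg (target 288.4 kg)
  SiO2: 868.0·0.6348 + 474.1·0.3244 = 704.8 kg (target 704.8 kg)
  ZrO2: 474.1·0.6746 = 319.8 kg (target 319.8 kg)
  MgO: 868.0·0.3155 + 28.36·0.4078 + 270.0·0.9851 = 551.4 kg (target 551.4 kg)
  K2O: 175.4·0.6782 = 119.0 kg (target 119.0 kg)
Glass-mass bookkeeping: batch total minus LOI = 2000 kg (the targets, summed, come to 2000 kg; against the stated basis, 2000 kg — any gap is answer rounding).
Batch grand total — Σ batch = 2261 kg; LOI removed, Σ of batch·LOI: 261.5 kg; yield = glass ÷ total batch = 88.44%.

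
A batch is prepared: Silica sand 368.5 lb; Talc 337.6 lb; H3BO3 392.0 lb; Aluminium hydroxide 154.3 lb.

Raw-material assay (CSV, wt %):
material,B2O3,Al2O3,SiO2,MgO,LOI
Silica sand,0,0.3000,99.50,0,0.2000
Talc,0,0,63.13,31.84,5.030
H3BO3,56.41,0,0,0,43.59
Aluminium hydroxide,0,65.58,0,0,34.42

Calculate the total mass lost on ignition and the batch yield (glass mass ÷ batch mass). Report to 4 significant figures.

The intermediate values are displayed, rounded to four significant figures, in the printout — all internal work runs at exact precision end to end. Every reported figure sees exactly one rounding. All derived quantities are computed from the weighed amounts at 1011 lb of glass in full precision (yield, glass mass, four oxide percentages, ignition loss, the totals) precisely as stated by either problem or answer.
Ignition loss by material:
  Silica sand: 368.5 × 0.002000 = 0.7370 lb
  Talc: 337.6 × 0.05030 = 16.98 lb
  H3BO3: 392.0 × 0.4359 = 170.9 lb
  Aluminium hydroxide: 154.3 × 0.3442 = 53.11 lb
Total LOI = 241.7 lb
Glass = batch − LOI = 1252 − 241.7 = 1011 lb

LOI loss = 241.7 lb; glass = 1011 lb; yield = 80.70%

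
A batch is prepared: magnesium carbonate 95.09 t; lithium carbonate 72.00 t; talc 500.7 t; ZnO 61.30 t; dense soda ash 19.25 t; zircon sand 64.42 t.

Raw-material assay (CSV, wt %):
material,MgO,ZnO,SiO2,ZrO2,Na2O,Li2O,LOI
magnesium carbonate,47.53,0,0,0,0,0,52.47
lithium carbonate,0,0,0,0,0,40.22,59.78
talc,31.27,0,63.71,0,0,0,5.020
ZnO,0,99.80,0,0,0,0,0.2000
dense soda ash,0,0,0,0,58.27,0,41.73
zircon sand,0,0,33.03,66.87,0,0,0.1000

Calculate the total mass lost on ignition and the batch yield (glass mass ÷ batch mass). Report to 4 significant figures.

Intermediates are printed, rounded to 4 significant figures, alongside each step — all arithmetic keeps exact precision at each step — exactly one rounding is applied to each reported figure; derived quantities are computed in exact precision (the six compositions, LOI, net glass mass, the totals, the yield) using the weight values per 686.5 t of glass, as set out in problem or answer.
Per-material ignition loss:
  magnesium carbonate: 95.09 × 0.5247 = 49.89 t
  lithium carbonate: 72.00 × 0.5978 = 43.04 t
  talc: 500.7 × 0.05020 = 25.14 t
  ZnO: 61.30 × 0.002000 = 0.1226 t
  dense soda ash: 19.25 × 0.4173 = 8.033 t
  zircon sand: 64.42 × 0.001000 = 0.06442 t
Total LOI = 126.3 t
Glass = batch − LOI = 812.8 − 126.3 = 686.5 t

LOI loss = 126.3 t; glass = 686.5 t; yield = 84.46%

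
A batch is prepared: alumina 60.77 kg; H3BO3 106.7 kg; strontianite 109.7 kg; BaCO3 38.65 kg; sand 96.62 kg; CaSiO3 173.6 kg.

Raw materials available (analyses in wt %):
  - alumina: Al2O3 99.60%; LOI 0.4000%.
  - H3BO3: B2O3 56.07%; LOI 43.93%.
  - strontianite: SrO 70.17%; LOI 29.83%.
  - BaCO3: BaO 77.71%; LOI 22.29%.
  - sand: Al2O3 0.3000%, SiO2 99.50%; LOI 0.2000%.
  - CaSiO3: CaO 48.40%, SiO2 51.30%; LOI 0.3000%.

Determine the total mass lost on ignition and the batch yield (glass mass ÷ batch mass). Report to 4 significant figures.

LOI loss = 89.17 kg; glass = 496.9 kg; yield = 84.78%

The working math runs at full float precision all the way through — values along the way appear, with 4-significant-digit rounding, across the worked steps. Each reported value is rounded a single time; derived quantities are re-derived at full float precision (the six compositions, ignition loss, glass mass, yield, the totals) using the weight values on 496.9 kg of glass, precisely as stated by the problem or answer text.
Each material's LOI contribution:
  alumina: 60.77 × 0.004000 = 0.2431 kg
  H3BO3: 106.7 × 0.4393 = 46.87 kg
  strontianite: 109.7 × 0.2983 = 32.72 kg
  BaCO3: 38.65 × 0.2229 = 8.615 kg
  sand: 96.62 × 0.002000 = 0.1932 kg
  CaSiO3: 173.6 × 0.003000 = 0.5208 kg
Total LOI = 89.17 kg
Glass = batch − LOI = 586.0 − 89.17 = 496.9 kg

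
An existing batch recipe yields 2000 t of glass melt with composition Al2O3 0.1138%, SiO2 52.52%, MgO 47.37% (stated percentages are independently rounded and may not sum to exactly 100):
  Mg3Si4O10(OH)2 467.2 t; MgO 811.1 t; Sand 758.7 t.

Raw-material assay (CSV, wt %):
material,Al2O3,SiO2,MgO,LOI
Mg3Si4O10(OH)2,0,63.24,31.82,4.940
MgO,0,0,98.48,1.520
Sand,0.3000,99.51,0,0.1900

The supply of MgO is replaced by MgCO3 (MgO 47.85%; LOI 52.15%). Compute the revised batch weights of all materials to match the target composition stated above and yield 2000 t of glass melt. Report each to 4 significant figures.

Mid-chain values are printed with 4-significant-digit rounding within the worked lines. All arithmetic runs at full float precision from first step to last. Every reported figure is rounded only once — derived quantities are rebuilt using the weight values per 2000 t of glass at full precision (the three compositions, yield, glass mass, ignition loss, totals), exactly as printed in question or answer.
Oxide-by-oxide targets in 2000 t glass melt:
  Al2O3: 0.1138% × 2000 = 2.276 t
  SiO2: 52.52% × 2000 = 1050 t
  MgO: 47.37% × 2000 = 947.4 t
Mass-balance tally per oxide working from each reported weight, against the basis in use (sum by sum, the targets are met given rounding of the digits):
  Al2O3: 758.7·0.003000 = 2.276 t (target 2.276 t)
  SiO2: 467.2·0.6324 + 758.7·0.9951 = 1050 t (target 1050 t)
  MgO: 467.2·0.3182 + 1669·0.4785 = 947.3 t (target 947.4 t)
The glass-mass cross-check: batch Σ − ignition loss = 2000 t (summing oxide targets gives 2000 t; against the stated basis, 2000 t — a pure rounding effect).
Batch total: Σ batch = 2895 t; LOI loss = Σ batch·LOI = 894.9 t; yield, glass over the total, = 69.09%.

Revised batch per 2000 t glass melt:
  Mg3Si4O10(OH)2: 467.2 t
  MgCO3: 1669 t
  Sand: 758.7 t
Total batch = 2895 t; LOI loss = 894.9 t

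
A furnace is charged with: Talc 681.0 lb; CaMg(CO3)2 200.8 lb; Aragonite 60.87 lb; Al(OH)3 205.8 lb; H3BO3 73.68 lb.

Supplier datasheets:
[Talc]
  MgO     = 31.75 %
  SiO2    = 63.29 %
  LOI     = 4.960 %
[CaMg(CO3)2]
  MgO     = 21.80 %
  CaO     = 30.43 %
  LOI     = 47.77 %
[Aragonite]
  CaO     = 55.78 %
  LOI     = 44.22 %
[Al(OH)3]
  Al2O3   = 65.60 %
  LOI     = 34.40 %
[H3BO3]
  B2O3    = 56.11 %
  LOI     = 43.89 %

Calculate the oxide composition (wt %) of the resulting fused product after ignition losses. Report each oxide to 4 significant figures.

Glass mass = 962.4 lb (batch 1222 − LOI 259.7).
Composition: B2O3 4.296%, MgO 27.01%, SiO2 44.78%, Al2O3 14.03%, CaO 9.877%

All internal work keeps full float precision at each step — intermediates appear rounded to 4 significant figures at each printed step; a single rounding finalizes every reported result. The derived quantities, including LOI, five oxide percentages, totals, net glass mass, yield, are recomputed using the weight values per 962.4 lb of glass in exact precision, as they appear in the problem or the answer.
Oxide-by-oxide delivered mass:
  B2O3: 73.68·0.5611 = 41.34 lb
  MgO: 681.0·0.3175 + 200.8·0.2180 = 260.0 lb
  SiO2: 681.0·0.6329 = 431.0 lb
  Al2O3: 205.8·0.6560 = 135.0 lb
  CaO: 200.8·0.3043 + 60.87·0.5578 = 95.06 lb
LOI: 681.0·0.04960 + 200.8·0.4777 + 60.87·0.4422 + 205.8·0.3440 + 73.68·0.4389 = 259.7 lb
Net of LOI, the glass mass = 1222 − 259.7 = 962.4 lb (the oxide masses sum to this)
each wt % is 100 × oxide ÷ glass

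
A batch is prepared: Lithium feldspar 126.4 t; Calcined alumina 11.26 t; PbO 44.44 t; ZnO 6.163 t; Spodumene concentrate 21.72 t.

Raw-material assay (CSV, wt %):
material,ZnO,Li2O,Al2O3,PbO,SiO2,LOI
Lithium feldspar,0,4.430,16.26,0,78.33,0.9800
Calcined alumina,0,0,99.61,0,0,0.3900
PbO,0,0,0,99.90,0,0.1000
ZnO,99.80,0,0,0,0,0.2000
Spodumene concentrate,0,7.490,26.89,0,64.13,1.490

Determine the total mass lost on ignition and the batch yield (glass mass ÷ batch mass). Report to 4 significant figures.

Each numeric step holds full precision from first step to last. Intermediates are shown, with 4-significant-digit rounding, at each printed step; a single rounding produces every reported number — derived quantities, which include totals, five oxide percentages, yield, ignition loss, net glass mass, are carried at exact precision, as quoted within question or answer, using the weight values per 208.3 t of glass.
Ignition loss by material:
  Lithium feldspar: 126.4 × 0.009800 = 1.239 t
  Calcined alumina: 11.26 × 0.003900 = 0.04391 t
  PbO: 44.44 × 0.001000 = 0.04444 t
  ZnO: 6.163 × 0.002000 = 0.01233 t
  Spodumene concentrate: 21.72 × 0.01490 = 0.3236 t
Total LOI = 1.663 t
Glass = batch − LOI = 210.0 − 1.663 = 208.3 t

LOI loss = 1.663 t; glass = 208.3 t; yield = 99.21%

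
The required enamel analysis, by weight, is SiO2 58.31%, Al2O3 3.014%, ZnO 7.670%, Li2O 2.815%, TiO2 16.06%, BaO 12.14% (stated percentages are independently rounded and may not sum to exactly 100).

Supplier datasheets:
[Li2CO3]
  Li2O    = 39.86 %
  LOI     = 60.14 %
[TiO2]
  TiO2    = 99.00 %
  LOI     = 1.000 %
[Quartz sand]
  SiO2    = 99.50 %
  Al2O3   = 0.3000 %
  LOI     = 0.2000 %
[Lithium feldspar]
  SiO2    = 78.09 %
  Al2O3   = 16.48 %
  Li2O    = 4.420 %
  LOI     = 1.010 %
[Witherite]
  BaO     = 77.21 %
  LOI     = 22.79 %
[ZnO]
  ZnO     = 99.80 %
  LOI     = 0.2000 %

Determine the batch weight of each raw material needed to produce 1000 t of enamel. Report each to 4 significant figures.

Exact precision is carried all the way through — rounding to four significant figures applies to every mid-chain value as shown; exactly one rounding is applied to every reported result; the derived quantities, which include glass mass, the totals, yield, ignition loss, the six compositions, are computed in full precision, as set out in the question or the answer, from the batch weights for 1000 t of glass.
Oxide mass targets, per 1000 t enamel:
  SiO2: 58.31% × 1000 = 583.1 t
  Al2O3: 3.014% × 1000 = 30.14 t
  ZnO: 7.670% × 1000 = 76.70 t
  Li2O: 2.815% × 1000 = 28.15 t
  TiO2: 16.06% × 1000 = 160.6 t
  BaO: 12.14% × 1000 = 121.4 t
A balance pass over the oxides, from the weights as reported, at the basis given (each sum matches its target mass once rounding is allowed for):
  SiO2: 448.9·0.9950 + 174.7·0.7809 = 583.1 t (target 583.1 t)
  Al2O3: 448.9·0.003000 + 174.7·0.1648 = 30.14 t (target 30.14 t)
  ZnO: 76.85·0.9980 = 76.70 t (target 76.70 t)
  Li2O: 51.25·0.3986 + 174.7·0.04420 = 28.15 t (target 28.15 t)
  TiO2: 162.2·0.9900 = 160.6 t (target 160.6 t)
  BaO: 157.2·0.7721 = 121.4 t (target 121.4 t)
Glass-mass closure: batch total minus LOI = 1000 t (targets for the oxides total 1000 t; with the basis standing at 1000 t — rounding explains the deltas).
Adding the batch up: Σ batch = 1071 t; loss to ignition Σ batch·LOI = 71.09 t; yield: glass divided by total = 93.36%.

Batch per 1000 t enamel:
  Li2CO3: 51.25 t
  TiO2: 162.2 t
  Quartz sand: 448.9 t
  Lithium feldspar: 174.7 t
  Witherite: 157.2 t
  ZnO: 76.85 t
Total batch = 1071 t; LOI loss = 71.09 t; yield = 93.36%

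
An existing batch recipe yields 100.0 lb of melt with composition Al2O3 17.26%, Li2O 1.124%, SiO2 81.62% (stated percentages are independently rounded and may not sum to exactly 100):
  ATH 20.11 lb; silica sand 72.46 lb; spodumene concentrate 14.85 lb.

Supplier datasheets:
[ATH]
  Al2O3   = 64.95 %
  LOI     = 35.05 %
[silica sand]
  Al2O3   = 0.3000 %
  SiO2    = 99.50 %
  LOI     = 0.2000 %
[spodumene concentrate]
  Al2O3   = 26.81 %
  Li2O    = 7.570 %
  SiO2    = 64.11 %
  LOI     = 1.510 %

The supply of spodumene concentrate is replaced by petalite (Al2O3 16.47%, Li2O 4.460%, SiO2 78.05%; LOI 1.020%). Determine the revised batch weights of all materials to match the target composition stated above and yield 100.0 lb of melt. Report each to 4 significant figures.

Full float precision is maintained at all times. Working values are shown rounded to four significant digits within the worked lines; exactly one rounding lands on each reported figure; the derived quantities, which include glass mass, the totals, yield, three oxide percentages, ignition loss, are rebuilt at full precision, exactly as printed in the problem or the answer, starting from the weights for 100.0 lb of glass.
Target masses of each oxide per 100.0 lb melt:
  Al2O3: 17.26% × 100.0 = 17.26 lb
  Li2O: 1.124% × 100.0 = 1.124 lb
  SiO2: 81.62% × 100.0 = 81.62 lb
Verifying the oxide balance applying the batch weights above, per the basis as stated (each sum matches its target mass exact up to rounding of places):
  Al2O3: 19.90·0.6495 + 62.26·0.003000 + 25.20·0.1647 = 17.26 lb (target 17.26 lb)
  Li2O: 25.20·0.04460 = 1.124 lb (target 1.124 lb)
  SiO2: 62.26·0.9950 + 25.20·0.7805 = 81.62 lb (target 81.62 lb)
Glass-mass sanity pass: total charge less LOI = 100.0 lb (per-oxide target masses sum to 100.0 lb; stated basis 100.0 lb — differing by rounding only).
Batch grand total — Σ batch = 107.4 lb; LOI loss = Σ batch·LOI = 7.357 lb; the yield ratio, glass ÷ batch: 93.15%.

Revised batch per 100.0 lb melt:
  ATH: 19.90 lb
  silica sand: 62.26 lb
  petalite: 25.20 lb
Total batch = 107.4 lb; LOI loss = 7.357 lb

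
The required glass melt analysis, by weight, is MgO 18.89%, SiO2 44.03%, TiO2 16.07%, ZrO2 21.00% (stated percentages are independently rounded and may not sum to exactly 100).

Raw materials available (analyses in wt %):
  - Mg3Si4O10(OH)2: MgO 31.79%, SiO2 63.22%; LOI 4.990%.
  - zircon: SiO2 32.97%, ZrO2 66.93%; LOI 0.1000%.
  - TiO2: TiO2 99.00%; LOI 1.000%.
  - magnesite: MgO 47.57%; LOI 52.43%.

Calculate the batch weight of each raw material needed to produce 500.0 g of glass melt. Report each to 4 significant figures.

Batch per 500.0 g glass melt:
  Mg3Si4O10(OH)2: 266.4 g
  zircon: 156.9 g
  TiO2: 81.16 g
  magnesite: 20.51 g
Total batch = 525.0 g; LOI loss = 25.02 g; yield = 95.23%

Mid-chain values appear rounded off to 4 significant digits between the steps; full float precision is carried at each step; exactly one rounding lands on every reported number. The derived quantities (net glass mass, yield, the four compositions, LOI, the totals) are recomputed at full precision using the weight values at 500.0 g of glass exactly as shown in either problem or answer.
Oxide mass targets, per 500.0 g glass melt:
  MgO: 18.89% × 500.0 = 94.45 g
  SiO2: 44.03% × 500.0 = 220.2 g
  TiO2: 16.07% × 500.0 = 80.35 g
  ZrO2: 21.00% × 500.0 = 105.0 g
Oxide-by-oxide audit applying the batch weights above, against the basis in use (each sum matches its target mass modulo rounding of the values):
  MgO: 266.4·0.3179 + 20.51·0.4757 = 94.45 g (target 94.45 g)
  SiO2: 266.4·0.6322 + 156.9·0.3297 = 220.1 g (target 220.2 g)
  TiO2: 81.16·0.9900 = 80.35 g (target 80.35 g)
  ZrO2: 156.9·0.6693 = 105.0 g (target 105.0 g)
The glass-mass cross-check: whole batch net of LOI = 500.0 g (oxide target masses add up to 500.0 g; against the stated basis, 500.0 g — rounding explains the deltas).
Adding the batch up: Σ batch = 525.0 g; loss to ignition Σ batch·LOI = 25.02 g; glass ÷ batch gives a yield of 95.23%.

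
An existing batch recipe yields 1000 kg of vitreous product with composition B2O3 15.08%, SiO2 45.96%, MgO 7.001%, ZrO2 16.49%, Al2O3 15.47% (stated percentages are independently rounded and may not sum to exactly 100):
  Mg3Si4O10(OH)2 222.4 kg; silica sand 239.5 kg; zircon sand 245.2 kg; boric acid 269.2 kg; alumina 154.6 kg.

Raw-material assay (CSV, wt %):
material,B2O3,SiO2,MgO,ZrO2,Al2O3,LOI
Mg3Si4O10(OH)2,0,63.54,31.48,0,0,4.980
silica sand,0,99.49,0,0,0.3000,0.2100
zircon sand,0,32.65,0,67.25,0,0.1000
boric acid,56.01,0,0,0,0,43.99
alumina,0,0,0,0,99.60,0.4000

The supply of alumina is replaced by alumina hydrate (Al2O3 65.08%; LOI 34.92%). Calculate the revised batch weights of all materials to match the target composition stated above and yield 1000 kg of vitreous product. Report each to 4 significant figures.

Revised batch per 1000 kg vitreous product:
  Mg3Si4O10(OH)2: 222.4 kg
  silica sand: 239.5 kg
  zircon sand: 245.2 kg
  boric acid: 269.2 kg
  alumina hydrate: 236.6 kg
Total batch = 1213 kg; LOI loss = 212.9 kg

The working math carries exact precision through every step. Intermediates are displayed, rounded to four significant digits, at each printed step. Each reported figure is rounded exactly once. The derived quantities (five oxide percentages, the yield, glass mass, totals, ignition loss) are carried in full precision from the batch weights at 1000 kg of glass exactly as shown in the problem or the answer.
Per-oxide target masses for 1000 kg vitreous product:
  B2O3: 15.08% × 1000 = 150.8 kg
  SiO2: 45.96% × 1000 = 459.6 kg
  MgO: 7.001% × 1000 = 70.01 kg
  ZrO2: 16.49% × 1000 = 164.9 kg
  Al2O3: 15.47% × 1000 = 154.7 kg
Checking each oxide sum given the weights on record, versus the basis set out (summed amounts equal target values once rounding is allowed for):
  B2O3: 269.2·0.5601 = 150.8 kg (target 150.8 kg)
  SiO2: 222.4·0.6354 + 239.5·0.9949 + 245.2·0.3265 = 459.6 kg (target 459.6 kg)
  MgO: 222.4·0.3148 = 70.01 kg (target 70.01 kg)
  ZrO2: 245.2·0.6725 = 164.9 kg (target 164.9 kg)
  Al2O3: 239.5·0.003000 + 236.6·0.6508 = 154.7 kg (target 154.7 kg)
Glass-mass closure: total batch − LOI = 1000 kg (per-oxide target masses sum to 1000 kg; against the stated basis, 1000 kg — gaps are rounding artifacts).
Whole-batch sum: Σ batch = 1213 kg; LOI removed, Σ of batch·LOI: 212.9 kg; yield, glass over the total, = 82.45%.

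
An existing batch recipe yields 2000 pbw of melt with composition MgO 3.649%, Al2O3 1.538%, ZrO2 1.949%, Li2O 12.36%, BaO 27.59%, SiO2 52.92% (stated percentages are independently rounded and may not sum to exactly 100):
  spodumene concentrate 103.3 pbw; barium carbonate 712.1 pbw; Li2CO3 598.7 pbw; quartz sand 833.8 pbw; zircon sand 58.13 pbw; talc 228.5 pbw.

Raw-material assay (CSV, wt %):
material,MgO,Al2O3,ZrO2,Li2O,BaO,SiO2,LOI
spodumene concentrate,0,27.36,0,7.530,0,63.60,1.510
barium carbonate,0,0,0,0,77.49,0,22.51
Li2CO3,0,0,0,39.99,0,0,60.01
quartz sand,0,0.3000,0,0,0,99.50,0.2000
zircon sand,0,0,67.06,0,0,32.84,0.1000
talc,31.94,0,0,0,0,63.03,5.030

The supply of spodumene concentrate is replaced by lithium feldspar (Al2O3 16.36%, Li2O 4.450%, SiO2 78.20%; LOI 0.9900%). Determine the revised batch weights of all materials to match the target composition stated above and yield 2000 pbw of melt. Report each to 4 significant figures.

Each numeric step keeps full precision at each step; in-progress results are shown, rounded to four significant figures, across the worked steps — exactly one rounding lands on every reported result — all derived quantities, including six oxide percentages, net glass mass, LOI, the totals, yield, are re-derived from the batch weights at 2000 pbw of glass at full precision, as given in question or answer.
Oxide-by-oxide targets in 2000 pbw melt:
  MgO: 3.649% × 2000 = 72.98 pbw
  Al2O3: 1.538% × 2000 = 30.76 pbw
  ZrO2: 1.949% × 2000 = 38.98 pbw
  Li2O: 12.36% × 2000 = 247.2 pbw
  BaO: 27.59% × 2000 = 551.8 pbw
  SiO2: 52.92% × 2000 = 1058 pbw
Verifying the oxide balance with the batch weights as given, versus the basis set out (sum by sum, the targets are met inside rounding margins):
  MgO: 228.5·0.3194 = 72.98 pbw (target 72.98 pbw)
  Al2O3: 174.0·0.1636 + 763.0·0.003000 = 30.76 pbw (target 30.76 pbw)
  ZrO2: 58.13·0.6706 = 38.98 pbw (target 38.98 pbw)
  Li2O: 174.0·0.04450 + 598.8·0.3999 = 247.2 pbw (target 247.2 pbw)
  BaO: 712.1·0.7749 = 551.8 pbw (target 551.8 pbw)
  SiO2: 174.0·0.7820 + 763.0·0.9950 + 58.13·0.3284 + 228.5·0.6303 = 1058 pbw (target 1058 pbw)
Consistency of the glass mass: batch total minus LOI = 2000 pbw (oxide target masses add up to 2000 pbw; versus the stated basis of 2000 pbw — a pure rounding effect).
Batch total: Σ batch = 2535 pbw; LOI loss = Σ batch·LOI = 534.4 pbw; yield: glass divided by total = 78.91%.

Revised batch per 2000 pbw melt:
  lithium feldspar: 174.0 pbw
  barium carbonate: 712.1 pbw
  Li2CO3: 598.8 pbw
  quartz sand: 763.0 pbw
  zircon sand: 58.13 pbw
  talc: 228.5 pbw
Total batch = 2535 pbw; LOI loss = 534.4 pbw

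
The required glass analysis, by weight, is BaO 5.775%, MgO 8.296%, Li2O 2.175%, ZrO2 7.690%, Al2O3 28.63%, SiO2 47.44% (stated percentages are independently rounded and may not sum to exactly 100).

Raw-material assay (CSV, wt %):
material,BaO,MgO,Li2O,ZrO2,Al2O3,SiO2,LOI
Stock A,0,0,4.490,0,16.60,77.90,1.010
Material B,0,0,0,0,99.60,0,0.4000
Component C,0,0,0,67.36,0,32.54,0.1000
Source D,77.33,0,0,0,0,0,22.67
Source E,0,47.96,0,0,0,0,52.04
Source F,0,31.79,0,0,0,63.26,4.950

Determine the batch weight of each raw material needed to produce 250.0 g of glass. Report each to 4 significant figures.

Batch per 250.0 g glass:
  Stock A: 121.1 g
  Material B: 51.68 g
  Component C: 28.54 g
  Source D: 18.67 g
  Source E: 27.55 g
  Source F: 23.67 g
Total batch = 271.2 g; LOI loss = 21.20 g; yield = 92.18%

Mid-chain values are displayed (rounded to 4 significant figures) alongside each step; the whole derivation keeps full float precision all the way through. Every reported value takes exactly one rounding — all derived quantities are rebuilt using the weight values per 250.0 g of glass in full float precision (glass mass, yield, six oxide percentages, ignition loss, the totals), exactly as printed in the question or the answer.
Oxide mass targets, per 250.0 g glass:
  BaO: 5.775% × 250.0 = 14.44 g
  MgO: 8.296% × 250.0 = 20.74 g
  Li2O: 2.175% × 250.0 = 5.438 g
  ZrO2: 7.690% × 250.0 = 19.23 g
  Al2O3: 28.63% × 250.0 = 71.58 g
  SiO2: 47.44% × 250.0 = 118.6 g
A balance pass over the oxides, given the weights on record, per the basis as stated (sums match the target masses up to rounding of the answer):
  BaO: 18.67·0.7733 = 14.44 g (target 14.44 g)
  MgO: 27.55·0.4796 + 23.67·0.3179 = 20.74 g (target 20.74 g)
  Li2O: 121.1·0.04490 = 5.437 g (target 5.438 g)
  ZrO2: 28.54·0.6736 = 19.22 g (target 19.23 g)
  Al2O3: 121.1·0.1660 + 51.68·0.9960 = 71.58 g (target 71.58 g)
  SiO2: 121.1·0.7790 + 28.54·0.3254 + 23.67·0.6326 = 118.6 g (target 118.6 g)
Glass-mass closure: batch total minus LOI = 250.0 g (the Σ of target masses is 250.0 g; basis as stated: 250.0 g — differing by rounding only).
Whole-batch sum: Σ batch = 271.2 g; ignition loss, Σ(batch × LOI) = 21.20 g; yield, glass over the total, = 92.18%.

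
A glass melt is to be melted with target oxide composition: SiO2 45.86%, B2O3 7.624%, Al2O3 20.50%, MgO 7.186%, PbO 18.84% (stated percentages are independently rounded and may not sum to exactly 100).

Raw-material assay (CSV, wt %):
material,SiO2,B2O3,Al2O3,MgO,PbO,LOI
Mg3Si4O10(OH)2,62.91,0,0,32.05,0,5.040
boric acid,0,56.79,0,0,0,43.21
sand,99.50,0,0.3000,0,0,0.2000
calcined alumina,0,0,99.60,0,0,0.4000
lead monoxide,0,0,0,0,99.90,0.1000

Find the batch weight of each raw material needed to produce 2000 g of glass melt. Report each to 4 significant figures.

Batch per 2000 g glass melt:
  Mg3Si4O10(OH)2: 448.4 g
  boric acid: 268.5 g
  sand: 638.3 g
  calcined alumina: 409.7 g
  lead monoxide: 377.2 g
Total batch = 2142 g; LOI loss = 141.9 g; yield = 93.38%

Values along the way appear rounded to four significant digits in the working. All internal work carries exact precision in all steps. Each reported number takes exactly one rounding — all derived quantities, which include yield, LOI, totals, glass mass, the five compositions, are recomputed at full precision, as given in problem or answer, starting from the weights at 2000 g of glass.
Oxide mass targets, per 2000 g glass melt:
  SiO2: 45.86% × 2000 = 917.2 g
  B2O3: 7.624% × 2000 = 152.5 g
  Al2O3: 20.50% × 2000 = 410.0 g
  MgO: 7.186% × 2000 = 143.7 g
  PbO: 18.84% × 2000 = 376.8 g
Balance tally, oxide-wise, from the weights as reported, at the basis given (oxide sums agree with the targets net of answer rounding effects):
  SiO2: 448.4·0.6291 + 638.3·0.9950 = 917.2 g (target 917.2 g)
  B2O3: 268.5·0.5679 = 152.5 g (target 152.5 g)
  Al2O3: 638.3·0.003000 + 409.7·0.9960 = 410.0 g (target 410.0 g)
  MgO: 448.4·0.3205 = 143.7 g (target 143.7 g)
  PbO: 377.2·0.9990 = 376.8 g (target 376.8 g)
Mass balance on the glass: Σ batch − LOI loss = 2000 g (the targets, summed, come to 2000 g; stated basis 2000 g — deltas are rounding alone).
Adding the batch up: Σ batch = 2142 g; loss to ignition Σ batch·LOI = 141.9 g; the yield ratio, glass ÷ batch: 93.38%.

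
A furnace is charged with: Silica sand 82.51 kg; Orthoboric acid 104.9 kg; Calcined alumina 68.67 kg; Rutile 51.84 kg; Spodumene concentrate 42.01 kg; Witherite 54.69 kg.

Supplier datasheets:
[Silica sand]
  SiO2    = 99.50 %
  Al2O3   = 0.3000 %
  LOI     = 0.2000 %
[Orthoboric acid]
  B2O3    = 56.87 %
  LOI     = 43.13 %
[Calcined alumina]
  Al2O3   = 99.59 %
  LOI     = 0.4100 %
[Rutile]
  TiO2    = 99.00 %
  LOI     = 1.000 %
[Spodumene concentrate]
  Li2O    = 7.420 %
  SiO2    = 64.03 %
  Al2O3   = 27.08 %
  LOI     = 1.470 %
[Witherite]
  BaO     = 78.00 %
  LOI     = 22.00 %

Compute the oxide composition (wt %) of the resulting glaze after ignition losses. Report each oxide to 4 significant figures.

Glass mass = 345.8 kg (batch 404.6 − LOI 58.86).
Composition: Li2O 0.9015%, BaO 12.34%, TiO2 14.84%, SiO2 31.52%, Al2O3 23.14%, B2O3 17.25%

Intermediates are displayed with 4-significant-figure rounding when written out; the whole derivation maintains full float precision in all steps; each reported number is rounded just once. Derived quantities (LOI, the totals, the six compositions, yield, glass mass) are rebuilt at exact precision from the batch weights for 345.8 kg of glass as they appear in problem or answer.
Oxide masses out of the charge:
  Li2O: 42.01·0.07420 = 3.117 kg
  BaO: 54.69·0.7800 = 42.66 kg
  TiO2: 51.84·0.9900 = 51.32 kg
  SiO2: 82.51·0.9950 + 42.01·0.6403 = 109.0 kg
  Al2O3: 82.51·0.003000 + 68.67·0.9959 + 42.01·0.2708 = 80.01 kg
  B2O3: 104.9·0.5687 = 59.66 kg
LOI: 82.51·0.002000 + 104.9·0.4313 + 68.67·0.004100 + 51.84·0.01000 + 42.01·0.01470 + 54.69·0.2200 = 58.86 kg
Glass mass = batch − LOI = 404.6 − 58.86 = 345.8 kg (consistent with Σ oxide mass)
each oxide over glass, ×100, is wt %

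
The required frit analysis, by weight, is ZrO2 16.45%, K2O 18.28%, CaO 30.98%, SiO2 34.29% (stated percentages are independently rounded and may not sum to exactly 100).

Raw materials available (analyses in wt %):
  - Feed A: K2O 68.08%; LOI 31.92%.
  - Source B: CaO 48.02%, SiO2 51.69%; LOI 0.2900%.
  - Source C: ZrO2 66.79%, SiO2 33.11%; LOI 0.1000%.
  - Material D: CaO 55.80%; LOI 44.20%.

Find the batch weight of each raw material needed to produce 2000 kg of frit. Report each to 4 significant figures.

All arithmetic holds full precision end to end. Mid-chain values appear rounded to four significant digits when written out. Every reported number takes just one rounding; derived quantities, which include glass mass, ignition loss, four oxide percentages, the totals, yield, are re-derived at exact precision, as given in problem or answer, using the weight values on 2000 kg of glass.
Oxide mass targets, per 2000 kg frit:
  ZrO2: 16.45% × 2000 = 329.0 kg
  K2O: 18.28% × 2000 = 365.6 kg
  CaO: 30.98% × 2000 = 619.6 kg
  SiO2: 34.29% × 2000 = 685.8 kg
Mass-balance tally per oxide with the batch weights as given, for the quoted basis mass (target by target, the sums agree within answer rounding):
  ZrO2: 492.6·0.6679 = 329.0 kg (target 329.0 kg)
  K2O: 537.0·0.6808 = 365.6 kg (target 365.6 kg)
  CaO: 1011·0.4802 + 240.2·0.5580 = 619.5 kg (target 619.6 kg)
  SiO2: 1011·0.5169 + 492.6·0.3311 = 685.7 kg (target 685.8 kg)
Glass-mass closure: Σ batch − LOI loss = 2000 kg (the targets, summed, come to 2000 kg; basis as stated: 2000 kg — a pure rounding effect).
Whole-batch sum: Σ batch = 2281 kg; LOI removed, Σ of batch·LOI: 281.0 kg; yield = glass ÷ total batch = 87.68%.

Batch per 2000 kg frit:
  Feed A: 537.0 kg
  Source B: 1011 kg
  Source C: 492.6 kg
  Material D: 240.2 kg
Total batch = 2281 kg; LOI loss = 281.0 kg; yield = 87.68%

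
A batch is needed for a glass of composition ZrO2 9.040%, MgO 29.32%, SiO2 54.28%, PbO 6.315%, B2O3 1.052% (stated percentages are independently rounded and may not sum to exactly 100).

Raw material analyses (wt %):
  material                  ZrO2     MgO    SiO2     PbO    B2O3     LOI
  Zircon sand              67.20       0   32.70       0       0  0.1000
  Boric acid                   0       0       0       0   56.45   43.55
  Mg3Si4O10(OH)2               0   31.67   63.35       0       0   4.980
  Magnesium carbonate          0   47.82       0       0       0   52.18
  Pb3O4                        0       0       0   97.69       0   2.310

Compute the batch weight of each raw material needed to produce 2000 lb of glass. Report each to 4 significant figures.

Batch per 2000 lb glass:
  Zircon sand: 269.0 lb
  Boric acid: 37.27 lb
  Mg3Si4O10(OH)2: 1575 lb
  Magnesium carbonate: 183.3 lb
  Pb3O4: 129.3 lb
Total batch = 2194 lb; LOI loss = 193.6 lb; yield = 91.18%

Mid-chain values are displayed, rounded to four significant digits, on the page — all arithmetic maintains exact precision end to end — every reported number undergoes a single rounding — the derived quantities are carried starting from the weights per 2000 lb of glass in exact precision (yield, glass mass, ignition loss, totals, five oxide percentages), as quoted within the problem or answer text.
Per-oxide target masses for 2000 lb glass:
  ZrO2: 9.040% × 2000 = 180.8 lb
  MgO: 29.32% × 2000 = 586.4 lb
  SiO2: 54.28% × 2000 = 1086 lb
  PbO: 6.315% × 2000 = 126.3 lb
  B2O3: 1.052% × 2000 = 21.04 lb
Checking each oxide sum given the weights on record, on the stated basis (sum by sum, the targets are met up to rounding of the answer):
  ZrO2: 269.0·0.6720 = 180.8 lb (target 180.8 lb)
  MgO: 1575·0.3167 + 183.3·0.4782 = 586.5 lb (target 586.4 lb)
  SiO2: 269.0·0.3270 + 1575·0.6335 = 1086 lb (target 1086 lb)
  PbO: 129.3·0.9769 = 126.3 lb (target 126.3 lb)
  B2O3: 37.27·0.5645 = 21.04 lb (target 21.04 lb)
The glass-mass cross-check: whole batch net of LOI = 2000 lb (targets for the oxides total 2000 lb; with the basis standing at 2000 lb — deltas are rounding alone).
Summing the batch: Σ batch = 2194 lb; Σ batch·LOI gives LOI loss = 193.6 lb; as yield: glass ÷ batch → 91.18%.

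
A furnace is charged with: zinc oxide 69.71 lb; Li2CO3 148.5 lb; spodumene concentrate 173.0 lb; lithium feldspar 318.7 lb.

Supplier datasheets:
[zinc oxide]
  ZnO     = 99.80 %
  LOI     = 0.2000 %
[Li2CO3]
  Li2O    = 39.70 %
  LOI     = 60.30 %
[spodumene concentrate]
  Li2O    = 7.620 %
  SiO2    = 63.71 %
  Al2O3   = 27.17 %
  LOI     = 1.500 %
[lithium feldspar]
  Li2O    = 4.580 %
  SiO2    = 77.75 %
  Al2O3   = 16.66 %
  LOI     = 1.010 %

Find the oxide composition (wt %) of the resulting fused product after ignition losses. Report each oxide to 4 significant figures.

All internal work carries exact precision through every step. Intermediates appear rounded off to 4 significant digits on the page. Every reported result is rounded just once. All derived quantities are computed starting from the weights on 614.4 lb of glass in full precision (the totals, glass mass, four oxide percentages, yield, LOI), as set out in problem or answer.
Oxide-by-oxide delivered mass:
  Li2O: 148.5·0.3970 + 173.0·0.07620 + 318.7·0.04580 = 86.73 lb
  ZnO: 69.71·0.9980 = 69.57 lb
  SiO2: 173.0·0.6371 + 318.7·0.7775 = 358.0 lb
  Al2O3: 173.0·0.2717 + 318.7·0.1666 = 100.1 lb
LOI: 69.71·0.002000 + 148.5·0.6030 + 173.0·0.01500 + 318.7·0.01010 = 95.50 lb
The glass mass, total less LOI, = 709.9 − 95.50 = 614.4 lb (the oxide masses sum to this)
oxide / glass × 100 gives the wt %

Glass mass = 614.4 lb (batch 709.9 − LOI 95.50).
Composition: Li2O 14.12%, ZnO 11.32%, SiO2 58.27%, Al2O3 16.29%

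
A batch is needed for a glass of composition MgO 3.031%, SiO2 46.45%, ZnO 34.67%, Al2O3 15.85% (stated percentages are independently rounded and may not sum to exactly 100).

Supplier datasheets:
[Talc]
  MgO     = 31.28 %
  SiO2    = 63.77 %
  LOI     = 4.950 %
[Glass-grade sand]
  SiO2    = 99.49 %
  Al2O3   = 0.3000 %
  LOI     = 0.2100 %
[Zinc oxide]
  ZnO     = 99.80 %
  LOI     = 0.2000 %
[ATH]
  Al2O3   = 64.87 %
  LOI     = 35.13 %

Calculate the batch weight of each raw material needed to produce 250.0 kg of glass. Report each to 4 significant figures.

The intermediate values are printed (rounded to 4 significant digits) at each printed step — all arithmetic maintains full float precision through every step. Every reported number undergoes a single rounding — all derived quantities (ignition loss, net glass mass, yield, the four compositions, totals) are rebuilt from the batch weights on 250.0 kg of glass in exact precision, as given in problem or answer.
Target oxide masses per 250.0 kg glass:
  MgO: 3.031% × 250.0 = 7.578 kg
  SiO2: 46.45% × 250.0 = 116.1 kg
  ZnO: 34.67% × 250.0 = 86.68 kg
  Al2O3: 15.85% × 250.0 = 39.62 kg
Oxide-by-oxide audit working from each reported weight, versus the basis set out (sums match the target masses once rounding is allowed for):
  MgO: 24.22·0.3128 = 7.576 kg (target 7.578 kg)
  SiO2: 24.22·0.6377 + 101.2·0.9949 = 116.1 kg (target 116.1 kg)
  ZnO: 86.85·0.9980 = 86.68 kg (target 86.68 kg)
  Al2O3: 101.2·0.003000 + 60.62·0.6487 = 39.63 kg (target 39.62 kg)
Glass-mass sanity pass: net batch after ignition = 250.0 kg (summing oxide targets gives 250.0 kg; with the basis standing at 250.0 kg — deltas are rounding alone).
Batch total: Σ batch = 272.9 kg; Σ batch·LOI gives LOI loss = 22.88 kg; the yield ratio, glass ÷ batch: 91.62%.

Batch per 250.0 kg glass:
  Talc: 24.22 kg
  Glass-grade sand: 101.2 kg
  Zinc oxide: 86.85 kg
  ATH: 60.62 kg
Total batch = 272.9 kg; LOI loss = 22.88 kg; yield = 91.62%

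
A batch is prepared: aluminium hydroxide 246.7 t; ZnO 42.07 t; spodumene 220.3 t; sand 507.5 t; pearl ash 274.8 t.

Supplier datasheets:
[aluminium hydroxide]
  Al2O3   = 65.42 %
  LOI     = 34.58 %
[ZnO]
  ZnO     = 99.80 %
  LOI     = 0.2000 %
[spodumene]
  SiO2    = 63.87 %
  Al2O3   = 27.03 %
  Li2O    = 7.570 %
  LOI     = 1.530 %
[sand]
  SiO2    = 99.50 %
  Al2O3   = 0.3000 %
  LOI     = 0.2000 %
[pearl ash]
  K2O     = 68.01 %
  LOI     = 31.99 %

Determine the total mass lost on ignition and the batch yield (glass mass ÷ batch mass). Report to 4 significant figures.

Rounding to four significant digits extends to every working value as printed; all internal work holds full precision at all times; every reported value takes a single rounding — derived quantities (net glass mass, totals, the yield, LOI, the five compositions) are computed using the weight values for 1114 t of glass in exact precision, precisely as stated by the problem or answer text.
Loss on ignition, line by line:
  aluminium hydroxide: 246.7 × 0.3458 = 85.31 t
  ZnO: 42.07 × 0.002000 = 0.08414 t
  spodumene: 220.3 × 0.01530 = 3.371 t
  sand: 507.5 × 0.002000 = 1.015 t
  pearl ash: 274.8 × 0.3199 = 87.91 t
Total LOI = 177.7 t
Glass = batch − LOI = 1291 − 177.7 = 1114 t

LOI loss = 177.7 t; glass = 1114 t; yield = 86.24%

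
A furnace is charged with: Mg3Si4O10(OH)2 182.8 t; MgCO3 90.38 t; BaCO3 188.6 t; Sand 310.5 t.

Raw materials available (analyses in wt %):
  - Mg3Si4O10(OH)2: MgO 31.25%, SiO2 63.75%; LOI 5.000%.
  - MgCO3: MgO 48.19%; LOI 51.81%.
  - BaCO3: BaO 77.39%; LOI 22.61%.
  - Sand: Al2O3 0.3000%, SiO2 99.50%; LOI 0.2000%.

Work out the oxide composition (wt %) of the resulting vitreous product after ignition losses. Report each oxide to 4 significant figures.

Glass mass = 673.1 t (batch 772.3 − LOI 99.23).
Composition: Al2O3 0.1384%, MgO 14.96%, BaO 21.69%, SiO2 63.22%

Intermediates are displayed rounded to four significant figures; all internal work holds full float precision from start to finish. A single rounding yields every reported result; the derived quantities (totals, LOI, the yield, the four compositions, net glass mass) are carried starting from the weights for 673.1 t of glass in full float precision exactly as printed in question or answer.
Mass of each oxide from the mix:
  Al2O3: 310.5·0.003000 = 0.9315 t
  MgO: 182.8·0.3125 + 90.38·0.4819 = 100.7 t
  BaO: 188.6·0.7739 = 146.0 t
  SiO2: 182.8·0.6375 + 310.5·0.9950 = 425.5 t
LOI: 182.8·0.05000 + 90.38·0.5181 + 188.6·0.2261 + 310.5·0.002000 = 99.23 t
Net of LOI, the glass mass = 772.3 − 99.23 = 673.1 t (consistent with Σ oxide mass)
each wt % is 100 × oxide ÷ glass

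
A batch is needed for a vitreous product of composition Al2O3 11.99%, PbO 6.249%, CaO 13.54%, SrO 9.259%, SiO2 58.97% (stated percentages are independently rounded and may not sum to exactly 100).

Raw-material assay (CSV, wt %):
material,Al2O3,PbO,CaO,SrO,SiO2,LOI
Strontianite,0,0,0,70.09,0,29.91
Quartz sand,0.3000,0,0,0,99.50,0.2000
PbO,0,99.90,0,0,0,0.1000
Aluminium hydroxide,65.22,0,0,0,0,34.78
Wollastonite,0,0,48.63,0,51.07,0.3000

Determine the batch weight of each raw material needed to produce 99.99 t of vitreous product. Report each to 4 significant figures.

All internal work keeps full float precision throughout; in-progress results are shown (rounded to 4 significant figures) alongside each step — every reported figure is rounded once only — all derived quantities (totals, the yield, glass mass, the five compositions, LOI) are rebuilt from the weighed amounts on 99.99 t of glass in exact precision as written in the question or the answer.
Target masses of each oxide per 99.99 t vitreous product:
  Al2O3: 11.99% × 99.99 = 11.99 t
  PbO: 6.249% × 99.99 = 6.248 t
  CaO: 13.54% × 99.99 = 13.54 t
  SrO: 9.259% × 99.99 = 9.258 t
  SiO2: 58.97% × 99.99 = 58.96 t
Per-oxide balance check from the weights as reported, for the quoted basis mass (sum by sum, the targets are met net of answer rounding effects):
  Al2O3: 44.97·0.003000 + 18.18·0.6522 = 11.99 t (target 11.99 t)
  PbO: 6.255·0.9990 = 6.249 t (target 6.248 t)
  CaO: 27.84·0.4863 = 13.54 t (target 13.54 t)
  SrO: 13.21·0.7009 = 9.259 t (target 9.258 t)
  SiO2: 44.97·0.9950 + 27.84·0.5107 = 58.96 t (target 58.96 t)
Glass-mass closure: batch total minus LOI = 100.0 t (the Σ of target masses is 100.0 t; stated basis 99.99 t — rounding explains the deltas).
Summing the batch: Σ batch = 110.5 t; the LOI term Σ batch·LOI equals 10.45 t; as yield: glass ÷ batch → 90.54%.

Batch per 99.99 t vitreous product:
  Strontianite: 13.21 t
  Quartz sand: 44.97 t
  PbO: 6.255 t
  Aluminium hydroxide: 18.18 t
  Wollastonite: 27.84 t
Total batch = 110.5 t; LOI loss = 10.45 t; yield = 90.54%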